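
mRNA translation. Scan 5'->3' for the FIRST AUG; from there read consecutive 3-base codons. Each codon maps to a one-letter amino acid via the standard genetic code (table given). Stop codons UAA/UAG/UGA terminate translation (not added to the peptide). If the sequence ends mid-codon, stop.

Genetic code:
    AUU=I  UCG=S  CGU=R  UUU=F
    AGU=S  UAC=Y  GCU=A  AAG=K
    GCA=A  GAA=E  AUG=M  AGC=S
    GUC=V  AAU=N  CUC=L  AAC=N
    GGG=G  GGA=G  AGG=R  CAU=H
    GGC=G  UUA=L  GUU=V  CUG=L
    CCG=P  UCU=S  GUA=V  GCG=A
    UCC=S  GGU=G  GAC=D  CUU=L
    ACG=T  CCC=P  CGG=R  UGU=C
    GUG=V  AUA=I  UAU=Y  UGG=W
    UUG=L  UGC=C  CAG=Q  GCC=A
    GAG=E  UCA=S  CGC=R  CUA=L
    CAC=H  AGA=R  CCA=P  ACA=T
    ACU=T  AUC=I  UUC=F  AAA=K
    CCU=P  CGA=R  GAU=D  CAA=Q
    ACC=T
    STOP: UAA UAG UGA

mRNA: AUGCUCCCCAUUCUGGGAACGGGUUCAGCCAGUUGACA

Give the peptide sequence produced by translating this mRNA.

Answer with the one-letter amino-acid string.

start AUG at pos 0
pos 0: AUG -> M; peptide=M
pos 3: CUC -> L; peptide=ML
pos 6: CCC -> P; peptide=MLP
pos 9: AUU -> I; peptide=MLPI
pos 12: CUG -> L; peptide=MLPIL
pos 15: GGA -> G; peptide=MLPILG
pos 18: ACG -> T; peptide=MLPILGT
pos 21: GGU -> G; peptide=MLPILGTG
pos 24: UCA -> S; peptide=MLPILGTGS
pos 27: GCC -> A; peptide=MLPILGTGSA
pos 30: AGU -> S; peptide=MLPILGTGSAS
pos 33: UGA -> STOP

Answer: MLPILGTGSAS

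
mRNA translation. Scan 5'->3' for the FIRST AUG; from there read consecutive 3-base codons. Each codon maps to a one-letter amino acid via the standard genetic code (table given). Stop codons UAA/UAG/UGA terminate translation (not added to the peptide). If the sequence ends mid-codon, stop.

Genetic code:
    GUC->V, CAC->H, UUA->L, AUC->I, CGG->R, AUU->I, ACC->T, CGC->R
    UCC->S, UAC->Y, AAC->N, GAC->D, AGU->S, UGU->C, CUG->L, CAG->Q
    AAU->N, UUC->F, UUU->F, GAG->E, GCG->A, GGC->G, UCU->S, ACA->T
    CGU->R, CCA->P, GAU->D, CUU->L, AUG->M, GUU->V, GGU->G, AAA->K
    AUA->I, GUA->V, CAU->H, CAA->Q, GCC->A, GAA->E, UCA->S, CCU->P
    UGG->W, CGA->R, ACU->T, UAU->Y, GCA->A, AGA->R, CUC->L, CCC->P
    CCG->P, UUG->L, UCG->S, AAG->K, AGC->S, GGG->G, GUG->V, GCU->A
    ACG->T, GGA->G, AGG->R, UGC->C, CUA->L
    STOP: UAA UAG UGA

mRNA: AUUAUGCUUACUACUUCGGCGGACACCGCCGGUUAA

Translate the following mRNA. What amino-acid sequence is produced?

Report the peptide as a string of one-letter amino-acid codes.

Answer: MLTTSADTAG

Derivation:
start AUG at pos 3
pos 3: AUG -> M; peptide=M
pos 6: CUU -> L; peptide=ML
pos 9: ACU -> T; peptide=MLT
pos 12: ACU -> T; peptide=MLTT
pos 15: UCG -> S; peptide=MLTTS
pos 18: GCG -> A; peptide=MLTTSA
pos 21: GAC -> D; peptide=MLTTSAD
pos 24: ACC -> T; peptide=MLTTSADT
pos 27: GCC -> A; peptide=MLTTSADTA
pos 30: GGU -> G; peptide=MLTTSADTAG
pos 33: UAA -> STOP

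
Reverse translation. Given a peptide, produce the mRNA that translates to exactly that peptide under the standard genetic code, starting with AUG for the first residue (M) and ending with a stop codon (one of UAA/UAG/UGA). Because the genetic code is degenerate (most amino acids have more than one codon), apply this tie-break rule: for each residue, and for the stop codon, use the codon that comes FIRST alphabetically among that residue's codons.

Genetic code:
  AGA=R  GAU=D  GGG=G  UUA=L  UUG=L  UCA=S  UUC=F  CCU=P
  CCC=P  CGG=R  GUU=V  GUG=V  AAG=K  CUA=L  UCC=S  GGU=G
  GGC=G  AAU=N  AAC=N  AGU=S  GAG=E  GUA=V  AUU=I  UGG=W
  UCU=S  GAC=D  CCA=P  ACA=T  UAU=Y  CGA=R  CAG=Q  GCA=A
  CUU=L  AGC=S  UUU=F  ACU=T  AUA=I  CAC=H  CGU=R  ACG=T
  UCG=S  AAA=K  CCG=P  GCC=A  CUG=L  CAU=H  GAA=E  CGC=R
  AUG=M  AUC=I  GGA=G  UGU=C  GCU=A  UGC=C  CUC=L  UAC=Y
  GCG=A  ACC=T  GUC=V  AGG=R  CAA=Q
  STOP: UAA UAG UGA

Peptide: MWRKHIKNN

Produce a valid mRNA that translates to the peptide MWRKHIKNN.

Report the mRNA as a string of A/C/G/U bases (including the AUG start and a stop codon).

Answer: mRNA: AUGUGGAGAAAACACAUAAAAAACAACUAA

Derivation:
residue 1: M -> AUG (start codon)
residue 2: W -> UGG (only codon)
residue 3: R codons sorted = AGA,AGG,CGA,CGC,CGG,CGU -> pick first = AGA
residue 4: K codons sorted = AAA,AAG -> pick first = AAA
residue 5: H codons sorted = CAC,CAU -> pick first = CAC
residue 6: I codons sorted = AUA,AUC,AUU -> pick first = AUA
residue 7: K codons sorted = AAA,AAG -> pick first = AAA
residue 8: N codons sorted = AAC,AAU -> pick first = AAC
residue 9: N codons sorted = AAC,AAU -> pick first = AAC
terminator: stop codons sorted = UAA,UAG,UGA -> pick first = UAA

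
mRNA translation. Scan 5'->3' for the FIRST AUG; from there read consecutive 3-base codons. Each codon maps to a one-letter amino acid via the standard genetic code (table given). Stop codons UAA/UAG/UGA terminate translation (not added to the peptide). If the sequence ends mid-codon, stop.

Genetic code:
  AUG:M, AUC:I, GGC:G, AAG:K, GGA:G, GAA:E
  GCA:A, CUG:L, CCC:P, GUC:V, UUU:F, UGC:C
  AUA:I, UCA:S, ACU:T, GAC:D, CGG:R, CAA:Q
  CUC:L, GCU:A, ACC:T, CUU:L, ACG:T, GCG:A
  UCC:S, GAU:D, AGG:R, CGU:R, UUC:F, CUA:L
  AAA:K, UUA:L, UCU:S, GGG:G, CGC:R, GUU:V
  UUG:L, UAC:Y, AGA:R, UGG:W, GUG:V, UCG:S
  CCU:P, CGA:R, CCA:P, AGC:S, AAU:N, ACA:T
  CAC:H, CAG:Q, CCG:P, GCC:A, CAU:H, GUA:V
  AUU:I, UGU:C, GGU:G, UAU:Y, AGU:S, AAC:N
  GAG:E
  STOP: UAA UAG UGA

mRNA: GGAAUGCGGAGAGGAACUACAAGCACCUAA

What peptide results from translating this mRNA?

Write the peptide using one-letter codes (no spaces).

start AUG at pos 3
pos 3: AUG -> M; peptide=M
pos 6: CGG -> R; peptide=MR
pos 9: AGA -> R; peptide=MRR
pos 12: GGA -> G; peptide=MRRG
pos 15: ACU -> T; peptide=MRRGT
pos 18: ACA -> T; peptide=MRRGTT
pos 21: AGC -> S; peptide=MRRGTTS
pos 24: ACC -> T; peptide=MRRGTTST
pos 27: UAA -> STOP

Answer: MRRGTTST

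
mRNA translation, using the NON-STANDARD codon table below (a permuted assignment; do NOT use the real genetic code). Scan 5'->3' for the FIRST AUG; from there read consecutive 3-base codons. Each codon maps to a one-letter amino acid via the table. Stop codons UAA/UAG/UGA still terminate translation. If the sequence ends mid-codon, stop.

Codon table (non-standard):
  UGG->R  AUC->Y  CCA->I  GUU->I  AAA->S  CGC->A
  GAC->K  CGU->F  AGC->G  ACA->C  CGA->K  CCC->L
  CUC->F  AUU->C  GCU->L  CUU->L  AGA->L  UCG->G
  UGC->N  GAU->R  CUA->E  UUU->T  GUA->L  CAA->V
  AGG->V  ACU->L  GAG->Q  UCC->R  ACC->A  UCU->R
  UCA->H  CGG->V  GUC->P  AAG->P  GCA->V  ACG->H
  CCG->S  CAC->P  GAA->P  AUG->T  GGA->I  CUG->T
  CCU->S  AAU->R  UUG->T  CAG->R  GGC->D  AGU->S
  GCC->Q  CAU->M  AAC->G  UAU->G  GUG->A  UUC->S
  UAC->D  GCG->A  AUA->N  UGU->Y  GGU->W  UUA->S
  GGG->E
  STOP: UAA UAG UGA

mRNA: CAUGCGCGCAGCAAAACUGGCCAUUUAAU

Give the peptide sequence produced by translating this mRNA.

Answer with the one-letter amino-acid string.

start AUG at pos 1
pos 1: AUG -> T; peptide=T
pos 4: CGC -> A; peptide=TA
pos 7: GCA -> V; peptide=TAV
pos 10: GCA -> V; peptide=TAVV
pos 13: AAA -> S; peptide=TAVVS
pos 16: CUG -> T; peptide=TAVVST
pos 19: GCC -> Q; peptide=TAVVSTQ
pos 22: AUU -> C; peptide=TAVVSTQC
pos 25: UAA -> STOP

Answer: TAVVSTQC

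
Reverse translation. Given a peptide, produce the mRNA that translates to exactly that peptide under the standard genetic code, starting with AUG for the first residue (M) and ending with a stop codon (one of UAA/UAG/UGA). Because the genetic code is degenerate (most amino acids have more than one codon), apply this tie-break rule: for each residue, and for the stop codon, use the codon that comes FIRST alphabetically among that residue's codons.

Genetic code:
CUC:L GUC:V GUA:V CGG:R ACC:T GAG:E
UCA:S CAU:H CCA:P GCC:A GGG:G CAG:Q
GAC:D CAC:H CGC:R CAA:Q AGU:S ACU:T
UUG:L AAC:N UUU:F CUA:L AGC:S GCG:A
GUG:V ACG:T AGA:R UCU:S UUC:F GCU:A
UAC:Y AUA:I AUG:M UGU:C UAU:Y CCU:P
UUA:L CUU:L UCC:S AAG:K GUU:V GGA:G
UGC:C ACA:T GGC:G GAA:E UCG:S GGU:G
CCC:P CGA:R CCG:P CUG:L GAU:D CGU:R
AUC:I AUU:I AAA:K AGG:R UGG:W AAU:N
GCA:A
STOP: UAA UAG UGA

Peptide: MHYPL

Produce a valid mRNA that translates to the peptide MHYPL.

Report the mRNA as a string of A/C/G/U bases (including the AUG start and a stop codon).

Answer: mRNA: AUGCACUACCCACUAUAA

Derivation:
residue 1: M -> AUG (start codon)
residue 2: H codons sorted = CAC,CAU -> pick first = CAC
residue 3: Y codons sorted = UAC,UAU -> pick first = UAC
residue 4: P codons sorted = CCA,CCC,CCG,CCU -> pick first = CCA
residue 5: L codons sorted = CUA,CUC,CUG,CUU,UUA,UUG -> pick first = CUA
terminator: stop codons sorted = UAA,UAG,UGA -> pick first = UAA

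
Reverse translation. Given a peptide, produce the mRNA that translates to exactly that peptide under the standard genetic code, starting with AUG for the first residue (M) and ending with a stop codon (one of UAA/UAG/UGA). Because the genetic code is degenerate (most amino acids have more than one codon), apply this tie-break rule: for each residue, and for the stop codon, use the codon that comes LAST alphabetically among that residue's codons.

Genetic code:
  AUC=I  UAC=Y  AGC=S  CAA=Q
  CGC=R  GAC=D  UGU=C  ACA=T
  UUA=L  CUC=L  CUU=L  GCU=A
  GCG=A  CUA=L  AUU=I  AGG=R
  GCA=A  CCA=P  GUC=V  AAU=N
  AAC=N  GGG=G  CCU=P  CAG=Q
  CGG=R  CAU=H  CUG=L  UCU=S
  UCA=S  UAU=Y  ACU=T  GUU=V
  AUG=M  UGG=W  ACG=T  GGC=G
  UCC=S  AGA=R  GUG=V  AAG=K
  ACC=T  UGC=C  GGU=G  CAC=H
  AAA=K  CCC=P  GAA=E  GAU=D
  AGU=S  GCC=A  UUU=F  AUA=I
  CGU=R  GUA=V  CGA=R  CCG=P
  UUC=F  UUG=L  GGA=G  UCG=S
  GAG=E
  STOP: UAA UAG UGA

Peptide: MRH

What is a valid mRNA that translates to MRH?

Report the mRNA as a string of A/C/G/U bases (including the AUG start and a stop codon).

Answer: mRNA: AUGCGUCAUUGA

Derivation:
residue 1: M -> AUG (start codon)
residue 2: R codons sorted = AGA,AGG,CGA,CGC,CGG,CGU -> pick last = CGU
residue 3: H codons sorted = CAC,CAU -> pick last = CAU
terminator: stop codons sorted = UAA,UAG,UGA -> pick last = UGA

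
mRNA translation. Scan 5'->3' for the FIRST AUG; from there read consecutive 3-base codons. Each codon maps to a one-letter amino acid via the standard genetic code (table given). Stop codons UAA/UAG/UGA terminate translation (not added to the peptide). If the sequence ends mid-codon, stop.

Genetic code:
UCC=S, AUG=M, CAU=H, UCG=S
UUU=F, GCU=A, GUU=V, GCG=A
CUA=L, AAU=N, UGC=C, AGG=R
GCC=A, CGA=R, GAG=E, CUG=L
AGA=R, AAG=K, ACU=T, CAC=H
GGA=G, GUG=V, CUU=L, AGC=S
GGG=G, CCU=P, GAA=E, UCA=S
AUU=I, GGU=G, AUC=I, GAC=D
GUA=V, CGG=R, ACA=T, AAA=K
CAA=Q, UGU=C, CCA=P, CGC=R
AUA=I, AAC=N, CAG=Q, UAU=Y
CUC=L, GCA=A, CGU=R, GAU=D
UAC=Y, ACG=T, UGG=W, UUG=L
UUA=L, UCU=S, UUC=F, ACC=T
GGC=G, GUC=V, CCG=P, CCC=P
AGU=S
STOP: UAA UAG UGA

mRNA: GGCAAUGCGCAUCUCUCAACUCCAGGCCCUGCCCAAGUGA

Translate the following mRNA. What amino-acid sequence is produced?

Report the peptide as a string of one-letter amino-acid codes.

start AUG at pos 4
pos 4: AUG -> M; peptide=M
pos 7: CGC -> R; peptide=MR
pos 10: AUC -> I; peptide=MRI
pos 13: UCU -> S; peptide=MRIS
pos 16: CAA -> Q; peptide=MRISQ
pos 19: CUC -> L; peptide=MRISQL
pos 22: CAG -> Q; peptide=MRISQLQ
pos 25: GCC -> A; peptide=MRISQLQA
pos 28: CUG -> L; peptide=MRISQLQAL
pos 31: CCC -> P; peptide=MRISQLQALP
pos 34: AAG -> K; peptide=MRISQLQALPK
pos 37: UGA -> STOP

Answer: MRISQLQALPK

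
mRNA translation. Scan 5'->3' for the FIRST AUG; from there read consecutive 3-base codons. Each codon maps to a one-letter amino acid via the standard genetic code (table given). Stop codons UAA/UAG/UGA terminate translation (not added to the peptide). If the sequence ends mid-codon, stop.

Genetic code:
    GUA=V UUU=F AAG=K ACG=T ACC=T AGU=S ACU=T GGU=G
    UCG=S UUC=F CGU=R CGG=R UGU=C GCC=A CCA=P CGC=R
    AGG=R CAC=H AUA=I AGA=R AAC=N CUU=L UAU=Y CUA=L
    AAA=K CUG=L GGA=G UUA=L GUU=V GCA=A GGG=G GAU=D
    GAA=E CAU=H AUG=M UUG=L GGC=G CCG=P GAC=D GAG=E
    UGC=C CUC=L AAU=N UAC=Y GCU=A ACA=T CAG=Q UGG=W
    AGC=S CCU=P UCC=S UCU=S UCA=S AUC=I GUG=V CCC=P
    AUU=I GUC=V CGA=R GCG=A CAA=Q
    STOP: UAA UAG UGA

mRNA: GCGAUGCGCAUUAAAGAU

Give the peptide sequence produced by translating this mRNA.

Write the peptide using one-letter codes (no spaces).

Answer: MRIKD

Derivation:
start AUG at pos 3
pos 3: AUG -> M; peptide=M
pos 6: CGC -> R; peptide=MR
pos 9: AUU -> I; peptide=MRI
pos 12: AAA -> K; peptide=MRIK
pos 15: GAU -> D; peptide=MRIKD
pos 18: only 0 nt remain (<3), stop (end of mRNA)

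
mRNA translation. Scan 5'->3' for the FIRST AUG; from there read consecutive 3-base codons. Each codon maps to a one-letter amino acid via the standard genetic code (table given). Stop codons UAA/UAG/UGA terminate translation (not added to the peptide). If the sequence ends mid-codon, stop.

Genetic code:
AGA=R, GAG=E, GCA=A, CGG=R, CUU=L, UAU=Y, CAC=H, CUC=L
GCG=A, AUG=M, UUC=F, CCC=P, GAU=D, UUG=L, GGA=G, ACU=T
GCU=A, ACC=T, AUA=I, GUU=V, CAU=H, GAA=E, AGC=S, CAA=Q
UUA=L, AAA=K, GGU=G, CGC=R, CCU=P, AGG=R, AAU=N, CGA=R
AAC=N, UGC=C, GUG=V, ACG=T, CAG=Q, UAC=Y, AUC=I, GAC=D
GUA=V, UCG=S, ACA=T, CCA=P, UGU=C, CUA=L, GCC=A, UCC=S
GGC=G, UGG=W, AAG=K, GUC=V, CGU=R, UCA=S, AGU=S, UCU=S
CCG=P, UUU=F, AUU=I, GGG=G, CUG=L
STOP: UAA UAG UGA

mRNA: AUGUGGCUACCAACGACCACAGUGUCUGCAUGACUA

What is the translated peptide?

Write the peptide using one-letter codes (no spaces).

start AUG at pos 0
pos 0: AUG -> M; peptide=M
pos 3: UGG -> W; peptide=MW
pos 6: CUA -> L; peptide=MWL
pos 9: CCA -> P; peptide=MWLP
pos 12: ACG -> T; peptide=MWLPT
pos 15: ACC -> T; peptide=MWLPTT
pos 18: ACA -> T; peptide=MWLPTTT
pos 21: GUG -> V; peptide=MWLPTTTV
pos 24: UCU -> S; peptide=MWLPTTTVS
pos 27: GCA -> A; peptide=MWLPTTTVSA
pos 30: UGA -> STOP

Answer: MWLPTTTVSA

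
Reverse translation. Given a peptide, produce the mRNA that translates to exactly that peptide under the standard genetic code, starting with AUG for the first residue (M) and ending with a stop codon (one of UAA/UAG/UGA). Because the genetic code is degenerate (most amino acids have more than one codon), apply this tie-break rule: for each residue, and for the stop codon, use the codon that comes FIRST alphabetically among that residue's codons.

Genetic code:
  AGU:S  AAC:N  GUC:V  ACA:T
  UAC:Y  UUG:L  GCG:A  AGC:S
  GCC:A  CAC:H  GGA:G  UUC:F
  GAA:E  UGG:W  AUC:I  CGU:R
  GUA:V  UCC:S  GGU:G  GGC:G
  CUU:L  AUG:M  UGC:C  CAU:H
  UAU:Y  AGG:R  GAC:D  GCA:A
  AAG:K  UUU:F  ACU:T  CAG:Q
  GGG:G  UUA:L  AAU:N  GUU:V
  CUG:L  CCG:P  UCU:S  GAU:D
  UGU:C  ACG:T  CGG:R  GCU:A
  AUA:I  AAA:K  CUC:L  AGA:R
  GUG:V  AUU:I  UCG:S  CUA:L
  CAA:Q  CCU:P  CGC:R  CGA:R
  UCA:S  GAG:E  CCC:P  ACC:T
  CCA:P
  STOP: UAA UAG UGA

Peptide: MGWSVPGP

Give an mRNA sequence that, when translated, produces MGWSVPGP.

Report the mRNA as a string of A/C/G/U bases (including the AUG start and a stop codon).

Answer: mRNA: AUGGGAUGGAGCGUACCAGGACCAUAA

Derivation:
residue 1: M -> AUG (start codon)
residue 2: G codons sorted = GGA,GGC,GGG,GGU -> pick first = GGA
residue 3: W -> UGG (only codon)
residue 4: S codons sorted = AGC,AGU,UCA,UCC,UCG,UCU -> pick first = AGC
residue 5: V codons sorted = GUA,GUC,GUG,GUU -> pick first = GUA
residue 6: P codons sorted = CCA,CCC,CCG,CCU -> pick first = CCA
residue 7: G codons sorted = GGA,GGC,GGG,GGU -> pick first = GGA
residue 8: P codons sorted = CCA,CCC,CCG,CCU -> pick first = CCA
terminator: stop codons sorted = UAA,UAG,UGA -> pick first = UAA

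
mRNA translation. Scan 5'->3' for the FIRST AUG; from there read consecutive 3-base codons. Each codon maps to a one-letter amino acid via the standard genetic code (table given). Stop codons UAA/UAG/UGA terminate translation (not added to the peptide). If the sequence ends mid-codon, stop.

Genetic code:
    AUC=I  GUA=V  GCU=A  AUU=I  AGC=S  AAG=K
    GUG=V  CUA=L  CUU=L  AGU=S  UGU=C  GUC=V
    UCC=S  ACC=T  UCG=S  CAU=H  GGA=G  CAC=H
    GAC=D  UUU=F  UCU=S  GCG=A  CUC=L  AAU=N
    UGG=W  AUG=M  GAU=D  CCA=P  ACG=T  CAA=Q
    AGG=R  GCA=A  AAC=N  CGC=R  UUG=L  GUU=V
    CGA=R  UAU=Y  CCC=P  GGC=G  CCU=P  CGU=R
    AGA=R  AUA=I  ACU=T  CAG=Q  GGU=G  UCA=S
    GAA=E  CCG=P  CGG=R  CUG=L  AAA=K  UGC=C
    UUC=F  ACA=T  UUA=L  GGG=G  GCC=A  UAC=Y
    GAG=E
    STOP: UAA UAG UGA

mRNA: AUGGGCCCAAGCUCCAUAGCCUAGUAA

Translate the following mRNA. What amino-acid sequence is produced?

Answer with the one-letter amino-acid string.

Answer: MGPSSIA

Derivation:
start AUG at pos 0
pos 0: AUG -> M; peptide=M
pos 3: GGC -> G; peptide=MG
pos 6: CCA -> P; peptide=MGP
pos 9: AGC -> S; peptide=MGPS
pos 12: UCC -> S; peptide=MGPSS
pos 15: AUA -> I; peptide=MGPSSI
pos 18: GCC -> A; peptide=MGPSSIA
pos 21: UAG -> STOP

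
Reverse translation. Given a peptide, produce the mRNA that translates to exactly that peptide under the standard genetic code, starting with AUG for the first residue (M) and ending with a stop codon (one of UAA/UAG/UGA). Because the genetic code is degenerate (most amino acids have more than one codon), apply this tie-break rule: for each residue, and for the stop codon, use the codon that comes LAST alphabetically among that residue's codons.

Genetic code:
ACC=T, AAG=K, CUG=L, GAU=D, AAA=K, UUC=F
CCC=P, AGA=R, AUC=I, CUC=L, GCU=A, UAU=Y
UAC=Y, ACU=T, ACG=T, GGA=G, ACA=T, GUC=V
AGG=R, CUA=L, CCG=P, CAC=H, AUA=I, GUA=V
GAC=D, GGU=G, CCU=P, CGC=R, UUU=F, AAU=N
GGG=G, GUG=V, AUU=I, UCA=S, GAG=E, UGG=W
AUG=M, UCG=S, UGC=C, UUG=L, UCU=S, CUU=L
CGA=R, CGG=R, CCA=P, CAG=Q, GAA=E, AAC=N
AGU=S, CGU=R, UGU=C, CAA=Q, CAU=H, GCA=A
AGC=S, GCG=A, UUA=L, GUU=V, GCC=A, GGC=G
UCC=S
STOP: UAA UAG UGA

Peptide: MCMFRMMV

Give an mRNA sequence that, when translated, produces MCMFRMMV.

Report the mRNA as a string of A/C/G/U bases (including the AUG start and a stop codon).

Answer: mRNA: AUGUGUAUGUUUCGUAUGAUGGUUUGA

Derivation:
residue 1: M -> AUG (start codon)
residue 2: C codons sorted = UGC,UGU -> pick last = UGU
residue 3: M -> AUG (only codon)
residue 4: F codons sorted = UUC,UUU -> pick last = UUU
residue 5: R codons sorted = AGA,AGG,CGA,CGC,CGG,CGU -> pick last = CGU
residue 6: M -> AUG (only codon)
residue 7: M -> AUG (only codon)
residue 8: V codons sorted = GUA,GUC,GUG,GUU -> pick last = GUU
terminator: stop codons sorted = UAA,UAG,UGA -> pick last = UGA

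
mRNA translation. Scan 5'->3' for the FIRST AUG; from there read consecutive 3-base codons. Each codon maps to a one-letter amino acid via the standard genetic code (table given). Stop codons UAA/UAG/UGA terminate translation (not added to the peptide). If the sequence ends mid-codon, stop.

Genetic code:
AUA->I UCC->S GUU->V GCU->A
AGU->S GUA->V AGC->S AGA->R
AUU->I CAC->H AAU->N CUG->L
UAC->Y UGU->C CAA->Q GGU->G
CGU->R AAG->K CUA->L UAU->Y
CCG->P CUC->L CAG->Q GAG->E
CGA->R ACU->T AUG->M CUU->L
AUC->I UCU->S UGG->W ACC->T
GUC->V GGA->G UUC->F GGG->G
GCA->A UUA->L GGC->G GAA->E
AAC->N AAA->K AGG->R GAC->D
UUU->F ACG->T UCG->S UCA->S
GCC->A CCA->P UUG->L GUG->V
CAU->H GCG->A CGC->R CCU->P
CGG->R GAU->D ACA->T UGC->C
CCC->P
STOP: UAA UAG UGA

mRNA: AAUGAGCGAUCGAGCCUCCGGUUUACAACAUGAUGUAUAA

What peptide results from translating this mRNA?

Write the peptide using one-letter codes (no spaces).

Answer: MSDRASGLQHDV

Derivation:
start AUG at pos 1
pos 1: AUG -> M; peptide=M
pos 4: AGC -> S; peptide=MS
pos 7: GAU -> D; peptide=MSD
pos 10: CGA -> R; peptide=MSDR
pos 13: GCC -> A; peptide=MSDRA
pos 16: UCC -> S; peptide=MSDRAS
pos 19: GGU -> G; peptide=MSDRASG
pos 22: UUA -> L; peptide=MSDRASGL
pos 25: CAA -> Q; peptide=MSDRASGLQ
pos 28: CAU -> H; peptide=MSDRASGLQH
pos 31: GAU -> D; peptide=MSDRASGLQHD
pos 34: GUA -> V; peptide=MSDRASGLQHDV
pos 37: UAA -> STOP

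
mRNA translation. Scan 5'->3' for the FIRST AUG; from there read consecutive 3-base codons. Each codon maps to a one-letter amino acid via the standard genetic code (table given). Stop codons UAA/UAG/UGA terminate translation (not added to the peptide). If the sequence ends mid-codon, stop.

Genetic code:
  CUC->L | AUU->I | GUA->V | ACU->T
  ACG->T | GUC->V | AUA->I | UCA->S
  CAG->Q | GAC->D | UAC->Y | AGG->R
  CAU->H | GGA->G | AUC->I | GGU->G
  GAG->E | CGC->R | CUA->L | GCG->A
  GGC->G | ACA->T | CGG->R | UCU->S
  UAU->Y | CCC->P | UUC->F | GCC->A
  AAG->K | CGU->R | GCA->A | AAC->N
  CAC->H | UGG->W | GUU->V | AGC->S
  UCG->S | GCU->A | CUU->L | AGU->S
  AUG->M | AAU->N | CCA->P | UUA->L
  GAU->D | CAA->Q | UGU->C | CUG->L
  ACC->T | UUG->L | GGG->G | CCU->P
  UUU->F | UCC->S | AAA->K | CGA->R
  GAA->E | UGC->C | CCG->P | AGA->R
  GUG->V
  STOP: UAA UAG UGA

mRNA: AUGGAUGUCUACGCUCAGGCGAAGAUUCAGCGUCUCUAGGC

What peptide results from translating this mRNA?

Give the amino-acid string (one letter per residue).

Answer: MDVYAQAKIQRL

Derivation:
start AUG at pos 0
pos 0: AUG -> M; peptide=M
pos 3: GAU -> D; peptide=MD
pos 6: GUC -> V; peptide=MDV
pos 9: UAC -> Y; peptide=MDVY
pos 12: GCU -> A; peptide=MDVYA
pos 15: CAG -> Q; peptide=MDVYAQ
pos 18: GCG -> A; peptide=MDVYAQA
pos 21: AAG -> K; peptide=MDVYAQAK
pos 24: AUU -> I; peptide=MDVYAQAKI
pos 27: CAG -> Q; peptide=MDVYAQAKIQ
pos 30: CGU -> R; peptide=MDVYAQAKIQR
pos 33: CUC -> L; peptide=MDVYAQAKIQRL
pos 36: UAG -> STOP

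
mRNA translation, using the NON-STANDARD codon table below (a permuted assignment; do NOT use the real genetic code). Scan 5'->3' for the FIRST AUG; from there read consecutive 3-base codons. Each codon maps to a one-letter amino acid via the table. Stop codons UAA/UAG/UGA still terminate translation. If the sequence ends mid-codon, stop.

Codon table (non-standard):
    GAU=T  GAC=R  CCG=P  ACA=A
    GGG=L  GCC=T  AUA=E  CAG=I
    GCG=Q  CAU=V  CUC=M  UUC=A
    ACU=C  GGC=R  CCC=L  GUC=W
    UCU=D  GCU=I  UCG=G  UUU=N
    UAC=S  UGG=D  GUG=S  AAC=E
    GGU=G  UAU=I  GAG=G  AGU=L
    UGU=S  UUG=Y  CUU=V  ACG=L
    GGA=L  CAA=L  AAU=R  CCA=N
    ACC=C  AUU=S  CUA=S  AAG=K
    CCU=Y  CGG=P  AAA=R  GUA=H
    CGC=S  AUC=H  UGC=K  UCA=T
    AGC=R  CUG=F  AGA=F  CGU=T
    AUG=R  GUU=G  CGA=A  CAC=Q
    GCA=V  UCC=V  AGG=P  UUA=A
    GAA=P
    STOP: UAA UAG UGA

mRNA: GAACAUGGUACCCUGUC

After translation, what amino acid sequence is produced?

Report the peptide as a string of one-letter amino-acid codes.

Answer: RHLS

Derivation:
start AUG at pos 4
pos 4: AUG -> R; peptide=R
pos 7: GUA -> H; peptide=RH
pos 10: CCC -> L; peptide=RHL
pos 13: UGU -> S; peptide=RHLS
pos 16: only 1 nt remain (<3), stop (end of mRNA)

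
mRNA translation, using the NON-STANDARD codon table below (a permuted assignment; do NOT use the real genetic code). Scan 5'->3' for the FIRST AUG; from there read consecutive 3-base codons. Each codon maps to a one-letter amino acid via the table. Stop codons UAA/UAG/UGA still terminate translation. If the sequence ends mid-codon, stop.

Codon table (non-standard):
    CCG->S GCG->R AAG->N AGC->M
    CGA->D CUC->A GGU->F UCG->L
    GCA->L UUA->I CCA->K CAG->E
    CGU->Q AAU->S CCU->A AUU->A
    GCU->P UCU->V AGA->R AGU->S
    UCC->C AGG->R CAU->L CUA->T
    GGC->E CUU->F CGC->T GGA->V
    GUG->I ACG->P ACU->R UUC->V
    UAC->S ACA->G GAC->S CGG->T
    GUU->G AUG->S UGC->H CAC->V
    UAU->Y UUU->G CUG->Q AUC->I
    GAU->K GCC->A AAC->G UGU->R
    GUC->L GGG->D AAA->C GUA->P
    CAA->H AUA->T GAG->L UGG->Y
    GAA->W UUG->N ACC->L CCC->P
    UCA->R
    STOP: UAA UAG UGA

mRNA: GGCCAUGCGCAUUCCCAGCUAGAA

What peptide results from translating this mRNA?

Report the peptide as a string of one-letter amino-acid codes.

start AUG at pos 4
pos 4: AUG -> S; peptide=S
pos 7: CGC -> T; peptide=ST
pos 10: AUU -> A; peptide=STA
pos 13: CCC -> P; peptide=STAP
pos 16: AGC -> M; peptide=STAPM
pos 19: UAG -> STOP

Answer: STAPM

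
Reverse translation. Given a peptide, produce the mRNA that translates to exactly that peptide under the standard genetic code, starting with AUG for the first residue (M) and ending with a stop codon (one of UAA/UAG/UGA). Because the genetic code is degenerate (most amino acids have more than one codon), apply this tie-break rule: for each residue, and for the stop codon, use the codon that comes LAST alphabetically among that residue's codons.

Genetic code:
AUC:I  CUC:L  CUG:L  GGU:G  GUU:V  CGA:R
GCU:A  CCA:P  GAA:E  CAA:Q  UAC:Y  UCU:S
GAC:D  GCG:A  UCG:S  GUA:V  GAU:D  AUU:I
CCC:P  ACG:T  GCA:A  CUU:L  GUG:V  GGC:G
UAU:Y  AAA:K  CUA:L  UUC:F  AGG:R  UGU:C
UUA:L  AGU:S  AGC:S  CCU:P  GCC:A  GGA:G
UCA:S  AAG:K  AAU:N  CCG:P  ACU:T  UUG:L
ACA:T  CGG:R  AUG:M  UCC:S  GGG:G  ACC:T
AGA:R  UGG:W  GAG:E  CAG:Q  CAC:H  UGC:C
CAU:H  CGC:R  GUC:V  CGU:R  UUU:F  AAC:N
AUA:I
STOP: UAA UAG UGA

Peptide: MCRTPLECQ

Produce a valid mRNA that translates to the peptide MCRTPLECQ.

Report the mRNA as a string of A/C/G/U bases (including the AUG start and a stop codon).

residue 1: M -> AUG (start codon)
residue 2: C codons sorted = UGC,UGU -> pick last = UGU
residue 3: R codons sorted = AGA,AGG,CGA,CGC,CGG,CGU -> pick last = CGU
residue 4: T codons sorted = ACA,ACC,ACG,ACU -> pick last = ACU
residue 5: P codons sorted = CCA,CCC,CCG,CCU -> pick last = CCU
residue 6: L codons sorted = CUA,CUC,CUG,CUU,UUA,UUG -> pick last = UUG
residue 7: E codons sorted = GAA,GAG -> pick last = GAG
residue 8: C codons sorted = UGC,UGU -> pick last = UGU
residue 9: Q codons sorted = CAA,CAG -> pick last = CAG
terminator: stop codons sorted = UAA,UAG,UGA -> pick last = UGA

Answer: mRNA: AUGUGUCGUACUCCUUUGGAGUGUCAGUGA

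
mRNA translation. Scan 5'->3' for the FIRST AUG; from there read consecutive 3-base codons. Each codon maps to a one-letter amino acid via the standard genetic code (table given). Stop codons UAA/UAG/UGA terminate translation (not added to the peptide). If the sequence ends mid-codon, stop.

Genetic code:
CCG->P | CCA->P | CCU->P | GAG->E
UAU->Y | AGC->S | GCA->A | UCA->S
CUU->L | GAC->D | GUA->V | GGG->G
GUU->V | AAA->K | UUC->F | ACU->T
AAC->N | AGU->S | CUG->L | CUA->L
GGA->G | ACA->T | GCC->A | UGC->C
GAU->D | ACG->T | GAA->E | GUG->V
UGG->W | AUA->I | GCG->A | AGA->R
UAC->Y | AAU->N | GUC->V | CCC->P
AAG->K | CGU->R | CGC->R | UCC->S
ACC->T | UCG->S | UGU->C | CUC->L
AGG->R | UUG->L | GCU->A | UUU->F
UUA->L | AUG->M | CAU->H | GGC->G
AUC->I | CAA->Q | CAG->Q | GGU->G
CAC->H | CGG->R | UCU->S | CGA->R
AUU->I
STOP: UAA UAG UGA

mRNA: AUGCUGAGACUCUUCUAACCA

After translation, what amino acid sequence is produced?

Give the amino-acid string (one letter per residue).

Answer: MLRLF

Derivation:
start AUG at pos 0
pos 0: AUG -> M; peptide=M
pos 3: CUG -> L; peptide=ML
pos 6: AGA -> R; peptide=MLR
pos 9: CUC -> L; peptide=MLRL
pos 12: UUC -> F; peptide=MLRLF
pos 15: UAA -> STOP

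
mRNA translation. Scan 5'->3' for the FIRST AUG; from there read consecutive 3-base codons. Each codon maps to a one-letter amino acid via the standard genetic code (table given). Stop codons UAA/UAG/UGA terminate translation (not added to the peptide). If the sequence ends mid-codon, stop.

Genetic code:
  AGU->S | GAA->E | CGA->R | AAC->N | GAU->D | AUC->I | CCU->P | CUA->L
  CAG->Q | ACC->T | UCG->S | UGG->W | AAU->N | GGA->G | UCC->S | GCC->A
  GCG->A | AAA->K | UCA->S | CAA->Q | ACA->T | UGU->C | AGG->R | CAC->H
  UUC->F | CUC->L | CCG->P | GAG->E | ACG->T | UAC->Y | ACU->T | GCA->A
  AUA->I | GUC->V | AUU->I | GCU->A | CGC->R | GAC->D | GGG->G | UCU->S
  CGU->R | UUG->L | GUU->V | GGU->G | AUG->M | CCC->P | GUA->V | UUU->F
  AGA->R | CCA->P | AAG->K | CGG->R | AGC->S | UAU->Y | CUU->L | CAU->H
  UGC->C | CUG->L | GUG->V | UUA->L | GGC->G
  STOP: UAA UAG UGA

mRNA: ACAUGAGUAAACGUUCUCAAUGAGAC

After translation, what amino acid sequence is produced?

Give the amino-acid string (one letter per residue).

Answer: MSKRSQ

Derivation:
start AUG at pos 2
pos 2: AUG -> M; peptide=M
pos 5: AGU -> S; peptide=MS
pos 8: AAA -> K; peptide=MSK
pos 11: CGU -> R; peptide=MSKR
pos 14: UCU -> S; peptide=MSKRS
pos 17: CAA -> Q; peptide=MSKRSQ
pos 20: UGA -> STOP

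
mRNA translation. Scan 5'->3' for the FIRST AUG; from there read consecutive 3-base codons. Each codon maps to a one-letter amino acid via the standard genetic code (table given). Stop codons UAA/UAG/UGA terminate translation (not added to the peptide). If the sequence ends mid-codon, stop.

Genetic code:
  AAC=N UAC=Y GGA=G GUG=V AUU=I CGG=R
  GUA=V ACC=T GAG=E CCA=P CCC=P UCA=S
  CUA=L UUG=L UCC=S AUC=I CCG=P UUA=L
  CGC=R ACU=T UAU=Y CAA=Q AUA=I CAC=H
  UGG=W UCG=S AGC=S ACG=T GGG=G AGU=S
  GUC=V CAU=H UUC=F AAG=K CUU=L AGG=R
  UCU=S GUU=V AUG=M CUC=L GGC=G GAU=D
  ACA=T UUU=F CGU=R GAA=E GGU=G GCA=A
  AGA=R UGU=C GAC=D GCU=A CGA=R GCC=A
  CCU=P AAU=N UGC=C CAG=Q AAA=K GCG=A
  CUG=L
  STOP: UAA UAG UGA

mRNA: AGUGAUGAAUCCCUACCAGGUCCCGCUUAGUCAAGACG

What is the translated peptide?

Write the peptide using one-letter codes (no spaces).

start AUG at pos 4
pos 4: AUG -> M; peptide=M
pos 7: AAU -> N; peptide=MN
pos 10: CCC -> P; peptide=MNP
pos 13: UAC -> Y; peptide=MNPY
pos 16: CAG -> Q; peptide=MNPYQ
pos 19: GUC -> V; peptide=MNPYQV
pos 22: CCG -> P; peptide=MNPYQVP
pos 25: CUU -> L; peptide=MNPYQVPL
pos 28: AGU -> S; peptide=MNPYQVPLS
pos 31: CAA -> Q; peptide=MNPYQVPLSQ
pos 34: GAC -> D; peptide=MNPYQVPLSQD
pos 37: only 1 nt remain (<3), stop (end of mRNA)

Answer: MNPYQVPLSQD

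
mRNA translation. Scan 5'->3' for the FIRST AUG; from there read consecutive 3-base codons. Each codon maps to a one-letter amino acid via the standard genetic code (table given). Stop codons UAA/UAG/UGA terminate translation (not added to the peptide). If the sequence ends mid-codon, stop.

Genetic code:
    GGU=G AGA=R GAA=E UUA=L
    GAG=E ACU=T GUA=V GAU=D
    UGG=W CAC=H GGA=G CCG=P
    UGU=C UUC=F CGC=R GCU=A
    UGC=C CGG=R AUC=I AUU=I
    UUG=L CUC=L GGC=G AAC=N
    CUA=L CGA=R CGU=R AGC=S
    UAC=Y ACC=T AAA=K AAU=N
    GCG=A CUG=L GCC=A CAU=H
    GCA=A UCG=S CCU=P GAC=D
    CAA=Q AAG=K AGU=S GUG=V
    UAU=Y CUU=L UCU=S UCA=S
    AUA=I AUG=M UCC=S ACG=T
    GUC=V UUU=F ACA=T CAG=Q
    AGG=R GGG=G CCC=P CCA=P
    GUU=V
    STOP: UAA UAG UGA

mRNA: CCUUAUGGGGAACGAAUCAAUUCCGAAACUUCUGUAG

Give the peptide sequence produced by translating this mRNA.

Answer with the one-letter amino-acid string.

start AUG at pos 4
pos 4: AUG -> M; peptide=M
pos 7: GGG -> G; peptide=MG
pos 10: AAC -> N; peptide=MGN
pos 13: GAA -> E; peptide=MGNE
pos 16: UCA -> S; peptide=MGNES
pos 19: AUU -> I; peptide=MGNESI
pos 22: CCG -> P; peptide=MGNESIP
pos 25: AAA -> K; peptide=MGNESIPK
pos 28: CUU -> L; peptide=MGNESIPKL
pos 31: CUG -> L; peptide=MGNESIPKLL
pos 34: UAG -> STOP

Answer: MGNESIPKLL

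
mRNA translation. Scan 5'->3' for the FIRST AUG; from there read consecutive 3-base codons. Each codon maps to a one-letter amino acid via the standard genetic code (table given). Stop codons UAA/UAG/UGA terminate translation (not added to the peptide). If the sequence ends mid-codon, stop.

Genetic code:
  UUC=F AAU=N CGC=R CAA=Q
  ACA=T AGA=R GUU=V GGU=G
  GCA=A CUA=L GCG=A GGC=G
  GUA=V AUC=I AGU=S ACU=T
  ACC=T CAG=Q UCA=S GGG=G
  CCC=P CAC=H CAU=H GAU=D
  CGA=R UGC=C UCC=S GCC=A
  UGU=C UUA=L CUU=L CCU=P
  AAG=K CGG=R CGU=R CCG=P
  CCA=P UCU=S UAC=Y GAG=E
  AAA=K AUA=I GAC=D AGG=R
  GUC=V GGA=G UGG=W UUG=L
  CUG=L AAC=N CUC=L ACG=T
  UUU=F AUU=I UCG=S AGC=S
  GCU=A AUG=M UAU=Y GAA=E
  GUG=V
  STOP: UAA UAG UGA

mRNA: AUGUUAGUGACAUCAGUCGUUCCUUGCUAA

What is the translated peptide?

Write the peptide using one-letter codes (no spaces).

start AUG at pos 0
pos 0: AUG -> M; peptide=M
pos 3: UUA -> L; peptide=ML
pos 6: GUG -> V; peptide=MLV
pos 9: ACA -> T; peptide=MLVT
pos 12: UCA -> S; peptide=MLVTS
pos 15: GUC -> V; peptide=MLVTSV
pos 18: GUU -> V; peptide=MLVTSVV
pos 21: CCU -> P; peptide=MLVTSVVP
pos 24: UGC -> C; peptide=MLVTSVVPC
pos 27: UAA -> STOP

Answer: MLVTSVVPC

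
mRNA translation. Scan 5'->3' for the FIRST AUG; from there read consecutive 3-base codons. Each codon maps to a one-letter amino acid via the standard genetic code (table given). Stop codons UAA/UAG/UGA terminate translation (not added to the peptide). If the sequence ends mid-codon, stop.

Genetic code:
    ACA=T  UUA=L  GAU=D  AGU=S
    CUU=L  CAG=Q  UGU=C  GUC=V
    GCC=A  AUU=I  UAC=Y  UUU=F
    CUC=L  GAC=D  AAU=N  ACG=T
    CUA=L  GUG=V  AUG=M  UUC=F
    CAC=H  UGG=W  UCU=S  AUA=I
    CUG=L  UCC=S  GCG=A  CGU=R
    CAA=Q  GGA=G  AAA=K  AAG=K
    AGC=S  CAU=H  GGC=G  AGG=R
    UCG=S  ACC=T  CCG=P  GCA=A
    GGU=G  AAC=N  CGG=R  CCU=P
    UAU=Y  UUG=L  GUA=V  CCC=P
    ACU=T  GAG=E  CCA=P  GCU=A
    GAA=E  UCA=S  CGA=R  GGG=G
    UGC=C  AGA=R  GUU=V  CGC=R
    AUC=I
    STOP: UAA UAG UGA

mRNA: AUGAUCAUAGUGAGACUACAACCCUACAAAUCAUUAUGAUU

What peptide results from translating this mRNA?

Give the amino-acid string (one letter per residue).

Answer: MIIVRLQPYKSL

Derivation:
start AUG at pos 0
pos 0: AUG -> M; peptide=M
pos 3: AUC -> I; peptide=MI
pos 6: AUA -> I; peptide=MII
pos 9: GUG -> V; peptide=MIIV
pos 12: AGA -> R; peptide=MIIVR
pos 15: CUA -> L; peptide=MIIVRL
pos 18: CAA -> Q; peptide=MIIVRLQ
pos 21: CCC -> P; peptide=MIIVRLQP
pos 24: UAC -> Y; peptide=MIIVRLQPY
pos 27: AAA -> K; peptide=MIIVRLQPYK
pos 30: UCA -> S; peptide=MIIVRLQPYKS
pos 33: UUA -> L; peptide=MIIVRLQPYKSL
pos 36: UGA -> STOP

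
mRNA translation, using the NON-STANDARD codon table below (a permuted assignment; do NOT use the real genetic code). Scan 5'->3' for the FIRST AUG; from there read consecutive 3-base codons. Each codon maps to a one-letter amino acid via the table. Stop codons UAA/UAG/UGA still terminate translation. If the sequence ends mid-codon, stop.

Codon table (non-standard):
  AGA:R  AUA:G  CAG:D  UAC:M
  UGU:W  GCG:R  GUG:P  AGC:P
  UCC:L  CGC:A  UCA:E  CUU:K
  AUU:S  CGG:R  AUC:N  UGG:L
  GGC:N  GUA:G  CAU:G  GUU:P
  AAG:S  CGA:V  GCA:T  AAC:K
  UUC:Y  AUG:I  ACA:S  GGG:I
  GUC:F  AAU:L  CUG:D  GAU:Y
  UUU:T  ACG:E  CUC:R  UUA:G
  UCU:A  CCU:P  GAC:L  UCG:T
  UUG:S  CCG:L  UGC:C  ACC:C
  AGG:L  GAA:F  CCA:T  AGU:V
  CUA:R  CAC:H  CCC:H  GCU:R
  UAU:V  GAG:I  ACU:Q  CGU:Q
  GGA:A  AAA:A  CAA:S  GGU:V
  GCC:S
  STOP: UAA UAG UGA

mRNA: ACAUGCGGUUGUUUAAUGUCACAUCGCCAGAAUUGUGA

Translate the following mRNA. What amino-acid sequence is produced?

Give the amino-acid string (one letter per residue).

start AUG at pos 2
pos 2: AUG -> I; peptide=I
pos 5: CGG -> R; peptide=IR
pos 8: UUG -> S; peptide=IRS
pos 11: UUU -> T; peptide=IRST
pos 14: AAU -> L; peptide=IRSTL
pos 17: GUC -> F; peptide=IRSTLF
pos 20: ACA -> S; peptide=IRSTLFS
pos 23: UCG -> T; peptide=IRSTLFST
pos 26: CCA -> T; peptide=IRSTLFSTT
pos 29: GAA -> F; peptide=IRSTLFSTTF
pos 32: UUG -> S; peptide=IRSTLFSTTFS
pos 35: UGA -> STOP

Answer: IRSTLFSTTFS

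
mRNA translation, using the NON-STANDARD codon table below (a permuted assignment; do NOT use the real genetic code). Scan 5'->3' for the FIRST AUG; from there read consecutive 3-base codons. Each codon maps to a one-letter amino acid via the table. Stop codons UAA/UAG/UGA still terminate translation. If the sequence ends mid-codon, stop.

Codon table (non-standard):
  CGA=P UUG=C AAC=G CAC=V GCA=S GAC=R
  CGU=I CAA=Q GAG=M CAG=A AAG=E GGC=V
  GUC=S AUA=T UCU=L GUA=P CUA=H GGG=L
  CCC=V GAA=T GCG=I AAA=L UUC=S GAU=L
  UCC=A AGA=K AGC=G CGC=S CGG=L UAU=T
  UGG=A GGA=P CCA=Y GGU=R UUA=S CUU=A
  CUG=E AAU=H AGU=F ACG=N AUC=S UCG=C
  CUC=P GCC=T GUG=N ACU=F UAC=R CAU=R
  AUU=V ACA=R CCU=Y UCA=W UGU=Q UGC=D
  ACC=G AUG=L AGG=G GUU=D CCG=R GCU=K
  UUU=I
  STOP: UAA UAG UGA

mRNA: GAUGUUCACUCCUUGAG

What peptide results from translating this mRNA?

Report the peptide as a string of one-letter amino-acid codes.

Answer: LSFY

Derivation:
start AUG at pos 1
pos 1: AUG -> L; peptide=L
pos 4: UUC -> S; peptide=LS
pos 7: ACU -> F; peptide=LSF
pos 10: CCU -> Y; peptide=LSFY
pos 13: UGA -> STOP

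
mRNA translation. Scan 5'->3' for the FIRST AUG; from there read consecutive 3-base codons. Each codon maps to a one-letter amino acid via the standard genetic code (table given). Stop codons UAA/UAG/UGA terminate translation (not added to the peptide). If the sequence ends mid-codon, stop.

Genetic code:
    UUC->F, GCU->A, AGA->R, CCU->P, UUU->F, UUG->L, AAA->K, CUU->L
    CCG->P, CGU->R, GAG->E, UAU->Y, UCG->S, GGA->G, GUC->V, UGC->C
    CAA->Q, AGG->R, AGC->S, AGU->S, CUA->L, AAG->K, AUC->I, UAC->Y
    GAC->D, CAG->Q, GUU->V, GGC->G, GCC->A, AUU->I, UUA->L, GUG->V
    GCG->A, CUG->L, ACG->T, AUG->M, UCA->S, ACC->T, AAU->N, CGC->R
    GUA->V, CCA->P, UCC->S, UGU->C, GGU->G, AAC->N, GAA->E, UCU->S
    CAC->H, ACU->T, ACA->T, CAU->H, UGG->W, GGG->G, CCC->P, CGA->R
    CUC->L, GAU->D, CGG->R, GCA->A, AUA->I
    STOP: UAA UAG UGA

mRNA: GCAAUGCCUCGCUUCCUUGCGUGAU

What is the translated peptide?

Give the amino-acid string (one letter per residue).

Answer: MPRFLA

Derivation:
start AUG at pos 3
pos 3: AUG -> M; peptide=M
pos 6: CCU -> P; peptide=MP
pos 9: CGC -> R; peptide=MPR
pos 12: UUC -> F; peptide=MPRF
pos 15: CUU -> L; peptide=MPRFL
pos 18: GCG -> A; peptide=MPRFLA
pos 21: UGA -> STOP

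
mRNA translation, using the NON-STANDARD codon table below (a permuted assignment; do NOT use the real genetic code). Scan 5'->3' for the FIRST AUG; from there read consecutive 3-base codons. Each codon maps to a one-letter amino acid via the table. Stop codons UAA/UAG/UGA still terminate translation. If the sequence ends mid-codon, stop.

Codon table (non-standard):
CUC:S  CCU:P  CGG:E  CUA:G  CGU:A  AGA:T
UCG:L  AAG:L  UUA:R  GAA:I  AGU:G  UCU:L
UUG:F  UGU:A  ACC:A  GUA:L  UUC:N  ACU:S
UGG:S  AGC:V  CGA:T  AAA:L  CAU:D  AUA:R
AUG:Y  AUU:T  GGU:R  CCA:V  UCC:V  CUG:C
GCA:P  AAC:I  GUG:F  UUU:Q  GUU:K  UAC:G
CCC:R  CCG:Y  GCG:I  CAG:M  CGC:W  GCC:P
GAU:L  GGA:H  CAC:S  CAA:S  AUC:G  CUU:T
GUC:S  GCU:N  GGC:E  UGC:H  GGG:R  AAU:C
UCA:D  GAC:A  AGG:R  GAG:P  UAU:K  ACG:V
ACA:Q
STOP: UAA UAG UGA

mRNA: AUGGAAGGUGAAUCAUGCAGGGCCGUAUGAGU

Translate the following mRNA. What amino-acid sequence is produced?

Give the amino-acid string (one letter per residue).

Answer: YIRIDHRPL

Derivation:
start AUG at pos 0
pos 0: AUG -> Y; peptide=Y
pos 3: GAA -> I; peptide=YI
pos 6: GGU -> R; peptide=YIR
pos 9: GAA -> I; peptide=YIRI
pos 12: UCA -> D; peptide=YIRID
pos 15: UGC -> H; peptide=YIRIDH
pos 18: AGG -> R; peptide=YIRIDHR
pos 21: GCC -> P; peptide=YIRIDHRP
pos 24: GUA -> L; peptide=YIRIDHRPL
pos 27: UGA -> STOP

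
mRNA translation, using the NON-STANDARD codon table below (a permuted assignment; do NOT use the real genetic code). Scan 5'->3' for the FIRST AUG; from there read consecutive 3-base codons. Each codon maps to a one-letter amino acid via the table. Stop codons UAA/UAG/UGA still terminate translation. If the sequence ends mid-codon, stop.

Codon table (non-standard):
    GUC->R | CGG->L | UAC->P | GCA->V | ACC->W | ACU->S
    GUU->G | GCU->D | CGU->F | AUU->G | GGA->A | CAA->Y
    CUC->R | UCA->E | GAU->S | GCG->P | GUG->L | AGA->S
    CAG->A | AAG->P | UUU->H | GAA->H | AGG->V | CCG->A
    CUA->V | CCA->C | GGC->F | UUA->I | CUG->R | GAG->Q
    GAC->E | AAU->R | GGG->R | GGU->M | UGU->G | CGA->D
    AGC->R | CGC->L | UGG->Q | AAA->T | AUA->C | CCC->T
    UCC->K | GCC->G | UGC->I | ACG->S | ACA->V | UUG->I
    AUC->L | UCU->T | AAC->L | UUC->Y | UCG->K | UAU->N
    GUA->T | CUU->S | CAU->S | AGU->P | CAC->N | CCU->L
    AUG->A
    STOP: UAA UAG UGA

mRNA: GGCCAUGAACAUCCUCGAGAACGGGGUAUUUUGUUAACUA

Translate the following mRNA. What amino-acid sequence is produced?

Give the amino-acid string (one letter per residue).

Answer: ALLRQLRTHG

Derivation:
start AUG at pos 4
pos 4: AUG -> A; peptide=A
pos 7: AAC -> L; peptide=AL
pos 10: AUC -> L; peptide=ALL
pos 13: CUC -> R; peptide=ALLR
pos 16: GAG -> Q; peptide=ALLRQ
pos 19: AAC -> L; peptide=ALLRQL
pos 22: GGG -> R; peptide=ALLRQLR
pos 25: GUA -> T; peptide=ALLRQLRT
pos 28: UUU -> H; peptide=ALLRQLRTH
pos 31: UGU -> G; peptide=ALLRQLRTHG
pos 34: UAA -> STOP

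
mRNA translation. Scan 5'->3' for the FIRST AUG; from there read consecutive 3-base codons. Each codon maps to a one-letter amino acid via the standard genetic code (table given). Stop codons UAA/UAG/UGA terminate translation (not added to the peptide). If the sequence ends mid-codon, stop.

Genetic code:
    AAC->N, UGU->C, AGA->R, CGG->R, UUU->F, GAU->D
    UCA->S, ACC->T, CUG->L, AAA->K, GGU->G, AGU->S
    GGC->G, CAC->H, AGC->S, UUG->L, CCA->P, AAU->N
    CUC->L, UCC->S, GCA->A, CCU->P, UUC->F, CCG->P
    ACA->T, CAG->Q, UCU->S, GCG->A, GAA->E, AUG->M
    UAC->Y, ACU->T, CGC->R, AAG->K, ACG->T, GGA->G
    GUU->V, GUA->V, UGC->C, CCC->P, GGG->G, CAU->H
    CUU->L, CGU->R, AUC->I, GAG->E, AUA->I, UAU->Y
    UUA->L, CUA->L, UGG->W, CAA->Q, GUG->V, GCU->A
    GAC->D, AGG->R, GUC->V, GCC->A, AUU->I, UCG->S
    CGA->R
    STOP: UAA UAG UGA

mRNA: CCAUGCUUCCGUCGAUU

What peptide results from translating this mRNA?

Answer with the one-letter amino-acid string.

Answer: MLPSI

Derivation:
start AUG at pos 2
pos 2: AUG -> M; peptide=M
pos 5: CUU -> L; peptide=ML
pos 8: CCG -> P; peptide=MLP
pos 11: UCG -> S; peptide=MLPS
pos 14: AUU -> I; peptide=MLPSI
pos 17: only 0 nt remain (<3), stop (end of mRNA)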